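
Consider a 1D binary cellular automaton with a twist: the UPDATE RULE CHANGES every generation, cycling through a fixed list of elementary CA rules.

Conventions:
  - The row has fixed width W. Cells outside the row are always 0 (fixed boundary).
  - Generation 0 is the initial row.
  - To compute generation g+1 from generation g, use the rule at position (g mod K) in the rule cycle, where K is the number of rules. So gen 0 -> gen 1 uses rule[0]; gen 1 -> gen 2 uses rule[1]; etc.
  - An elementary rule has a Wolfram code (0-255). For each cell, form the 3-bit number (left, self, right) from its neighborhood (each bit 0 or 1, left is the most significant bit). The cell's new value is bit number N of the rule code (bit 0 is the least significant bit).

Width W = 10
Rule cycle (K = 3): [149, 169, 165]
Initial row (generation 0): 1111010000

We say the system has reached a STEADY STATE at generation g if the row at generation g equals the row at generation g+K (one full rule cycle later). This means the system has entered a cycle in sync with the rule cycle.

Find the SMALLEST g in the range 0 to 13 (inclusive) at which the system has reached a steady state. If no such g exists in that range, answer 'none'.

Gen 0: 1111010000
Gen 1 (rule 149): 0110011111
Gen 2 (rule 169): 0100011110
Gen 3 (rule 165): 0101001100
Gen 4 (rule 149): 0101100011
Gen 5 (rule 169): 0011001010
Gen 6 (rule 165): 1000001110
Gen 7 (rule 149): 1111100101
Gen 8 (rule 169): 1111000010
Gen 9 (rule 165): 0110011010
Gen 10 (rule 149): 0001000011
Gen 11 (rule 169): 1100011010
Gen 12 (rule 165): 0001000110
Gen 13 (rule 149): 1101110001
Gen 14 (rule 169): 1011100100
Gen 15 (rule 165): 1101000101
Gen 16 (rule 149): 0001110101

Answer: none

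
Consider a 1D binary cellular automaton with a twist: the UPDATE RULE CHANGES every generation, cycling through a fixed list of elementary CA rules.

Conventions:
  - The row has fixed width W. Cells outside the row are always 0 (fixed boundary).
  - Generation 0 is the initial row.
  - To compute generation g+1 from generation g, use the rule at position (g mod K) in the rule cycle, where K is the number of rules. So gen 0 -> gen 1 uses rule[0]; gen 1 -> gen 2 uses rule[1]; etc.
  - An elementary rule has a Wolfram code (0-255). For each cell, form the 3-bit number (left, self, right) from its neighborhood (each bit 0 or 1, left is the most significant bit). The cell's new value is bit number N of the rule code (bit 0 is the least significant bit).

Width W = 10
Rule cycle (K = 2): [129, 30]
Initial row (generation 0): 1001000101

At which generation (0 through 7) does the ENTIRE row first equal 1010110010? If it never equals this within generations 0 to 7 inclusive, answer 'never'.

Gen 0: 1001000101
Gen 1 (rule 129): 0000010000
Gen 2 (rule 30): 0000111000
Gen 3 (rule 129): 1110010011
Gen 4 (rule 30): 1001111110
Gen 5 (rule 129): 0000111100
Gen 6 (rule 30): 0001100010
Gen 7 (rule 129): 1100001000

Answer: never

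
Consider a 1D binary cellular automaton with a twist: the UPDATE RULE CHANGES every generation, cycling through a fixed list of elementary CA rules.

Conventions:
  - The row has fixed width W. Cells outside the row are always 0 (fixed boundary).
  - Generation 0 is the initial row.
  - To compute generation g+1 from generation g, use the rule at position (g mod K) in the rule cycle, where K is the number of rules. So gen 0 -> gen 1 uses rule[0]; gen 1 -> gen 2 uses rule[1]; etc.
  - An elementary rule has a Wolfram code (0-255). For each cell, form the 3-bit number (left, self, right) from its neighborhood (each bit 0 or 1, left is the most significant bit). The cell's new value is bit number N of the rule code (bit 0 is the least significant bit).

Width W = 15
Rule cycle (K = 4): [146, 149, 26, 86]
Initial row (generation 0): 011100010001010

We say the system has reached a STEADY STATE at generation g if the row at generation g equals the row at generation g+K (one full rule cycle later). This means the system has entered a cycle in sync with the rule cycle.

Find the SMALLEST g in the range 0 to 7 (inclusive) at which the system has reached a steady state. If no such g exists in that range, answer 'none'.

Answer: none

Derivation:
Gen 0: 011100010001010
Gen 1 (rule 146): 101010101010001
Gen 2 (rule 149): 101010101011101
Gen 3 (rule 26): 000000000010000
Gen 4 (rule 86): 000000000111000
Gen 5 (rule 146): 000000001010100
Gen 6 (rule 149): 111111101010111
Gen 7 (rule 26): 100000000000100
Gen 8 (rule 86): 110000000001110
Gen 9 (rule 146): 001000000010101
Gen 10 (rule 149): 101111111010101
Gen 11 (rule 26): 001000000000000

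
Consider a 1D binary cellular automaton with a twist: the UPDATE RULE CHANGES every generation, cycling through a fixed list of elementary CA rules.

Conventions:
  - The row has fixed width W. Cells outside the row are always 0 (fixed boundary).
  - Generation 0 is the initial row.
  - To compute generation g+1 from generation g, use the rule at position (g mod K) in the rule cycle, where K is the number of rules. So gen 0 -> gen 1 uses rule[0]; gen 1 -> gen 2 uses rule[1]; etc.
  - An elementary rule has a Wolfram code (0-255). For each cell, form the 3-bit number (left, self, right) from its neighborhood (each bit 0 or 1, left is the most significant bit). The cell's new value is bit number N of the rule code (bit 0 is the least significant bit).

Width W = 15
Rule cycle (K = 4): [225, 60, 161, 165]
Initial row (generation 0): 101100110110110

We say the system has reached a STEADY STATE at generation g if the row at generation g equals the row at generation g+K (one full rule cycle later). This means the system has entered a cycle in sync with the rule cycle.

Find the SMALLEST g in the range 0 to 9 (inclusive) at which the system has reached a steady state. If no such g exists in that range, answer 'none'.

Gen 0: 101100110110110
Gen 1 (rule 225): 010100011011010
Gen 2 (rule 60): 011110010110111
Gen 3 (rule 161): 001100001001010
Gen 4 (rule 165): 100001101001110
Gen 5 (rule 225): 001100110000110
Gen 6 (rule 60): 001010101000101
Gen 7 (rule 161): 100101010010010
Gen 8 (rule 165): 100111110010010
Gen 9 (rule 225): 000011110000000
Gen 10 (rule 60): 000010001000000
Gen 11 (rule 161): 111000100011111
Gen 12 (rule 165): 010010101001110
Gen 13 (rule 225): 000001010000110

Answer: none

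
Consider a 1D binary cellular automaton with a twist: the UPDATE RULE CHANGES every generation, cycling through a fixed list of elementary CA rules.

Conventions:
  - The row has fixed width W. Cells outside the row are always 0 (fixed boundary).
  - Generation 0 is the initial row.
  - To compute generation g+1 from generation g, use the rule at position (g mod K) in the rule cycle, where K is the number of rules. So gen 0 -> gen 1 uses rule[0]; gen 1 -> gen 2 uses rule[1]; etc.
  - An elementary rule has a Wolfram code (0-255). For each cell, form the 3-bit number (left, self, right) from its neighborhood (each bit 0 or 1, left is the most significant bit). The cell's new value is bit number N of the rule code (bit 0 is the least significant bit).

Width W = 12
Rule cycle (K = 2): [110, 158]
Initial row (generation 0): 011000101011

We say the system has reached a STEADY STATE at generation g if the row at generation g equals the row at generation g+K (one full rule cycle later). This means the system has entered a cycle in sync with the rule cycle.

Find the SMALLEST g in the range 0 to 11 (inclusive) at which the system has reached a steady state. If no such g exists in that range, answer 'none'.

Answer: none

Derivation:
Gen 0: 011000101011
Gen 1 (rule 110): 111001111111
Gen 2 (rule 158): 110111111110
Gen 3 (rule 110): 111100000010
Gen 4 (rule 158): 111010000111
Gen 5 (rule 110): 101110001101
Gen 6 (rule 158): 101101011001
Gen 7 (rule 110): 111111111011
Gen 8 (rule 158): 111111110010
Gen 9 (rule 110): 100000010110
Gen 10 (rule 158): 110000110101
Gen 11 (rule 110): 110001111111
Gen 12 (rule 158): 101011111110
Gen 13 (rule 110): 111110000010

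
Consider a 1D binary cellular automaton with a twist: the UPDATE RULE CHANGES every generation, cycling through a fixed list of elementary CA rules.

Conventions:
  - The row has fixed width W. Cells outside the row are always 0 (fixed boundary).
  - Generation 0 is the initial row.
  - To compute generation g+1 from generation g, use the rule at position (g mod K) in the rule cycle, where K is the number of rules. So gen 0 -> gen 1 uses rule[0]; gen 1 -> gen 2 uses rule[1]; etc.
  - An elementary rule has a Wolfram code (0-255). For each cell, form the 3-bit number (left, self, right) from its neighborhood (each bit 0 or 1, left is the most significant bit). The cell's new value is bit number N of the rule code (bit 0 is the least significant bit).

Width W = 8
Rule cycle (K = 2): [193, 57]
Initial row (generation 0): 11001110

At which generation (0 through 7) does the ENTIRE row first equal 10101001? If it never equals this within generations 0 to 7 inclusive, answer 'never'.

Answer: never

Derivation:
Gen 0: 11001110
Gen 1 (rule 193): 01000110
Gen 2 (rule 57): 00110101
Gen 3 (rule 193): 10010000
Gen 4 (rule 57): 01001111
Gen 5 (rule 193): 00000111
Gen 6 (rule 57): 11110100
Gen 7 (rule 193): 01110001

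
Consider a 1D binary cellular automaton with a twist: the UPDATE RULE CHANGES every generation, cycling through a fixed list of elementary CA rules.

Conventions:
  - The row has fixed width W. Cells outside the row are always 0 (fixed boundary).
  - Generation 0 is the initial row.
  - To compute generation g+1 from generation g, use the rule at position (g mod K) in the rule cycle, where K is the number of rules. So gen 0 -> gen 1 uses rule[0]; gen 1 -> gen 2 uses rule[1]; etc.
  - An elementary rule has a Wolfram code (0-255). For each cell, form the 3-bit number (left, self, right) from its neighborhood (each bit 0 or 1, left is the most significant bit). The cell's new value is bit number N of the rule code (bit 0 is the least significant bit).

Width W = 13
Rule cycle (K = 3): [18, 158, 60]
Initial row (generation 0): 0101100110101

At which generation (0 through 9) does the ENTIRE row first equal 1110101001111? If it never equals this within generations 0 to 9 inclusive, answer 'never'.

Gen 0: 0101100110101
Gen 1 (rule 18): 1000011000000
Gen 2 (rule 158): 1100110100000
Gen 3 (rule 60): 1010101110000
Gen 4 (rule 18): 0000000001000
Gen 5 (rule 158): 0000000011100
Gen 6 (rule 60): 0000000010010
Gen 7 (rule 18): 0000000101101
Gen 8 (rule 158): 0000001101001
Gen 9 (rule 60): 0000001011101

Answer: never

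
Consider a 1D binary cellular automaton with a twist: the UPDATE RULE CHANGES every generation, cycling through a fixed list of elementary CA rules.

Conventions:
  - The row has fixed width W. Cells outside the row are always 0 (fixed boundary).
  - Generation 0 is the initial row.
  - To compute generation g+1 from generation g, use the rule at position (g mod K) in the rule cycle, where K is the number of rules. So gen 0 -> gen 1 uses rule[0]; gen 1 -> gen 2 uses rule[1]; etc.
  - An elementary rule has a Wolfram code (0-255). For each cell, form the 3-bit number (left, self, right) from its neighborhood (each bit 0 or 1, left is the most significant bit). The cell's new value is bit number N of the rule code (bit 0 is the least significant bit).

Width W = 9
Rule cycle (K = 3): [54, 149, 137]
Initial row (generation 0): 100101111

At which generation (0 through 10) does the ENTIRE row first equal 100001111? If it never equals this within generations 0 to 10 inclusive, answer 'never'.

Gen 0: 100101111
Gen 1 (rule 54): 111110000
Gen 2 (rule 149): 011101111
Gen 3 (rule 137): 011001110
Gen 4 (rule 54): 100110001
Gen 5 (rule 149): 110001101
Gen 6 (rule 137): 100101000
Gen 7 (rule 54): 111111100
Gen 8 (rule 149): 011111011
Gen 9 (rule 137): 011110010
Gen 10 (rule 54): 100001111

Answer: 10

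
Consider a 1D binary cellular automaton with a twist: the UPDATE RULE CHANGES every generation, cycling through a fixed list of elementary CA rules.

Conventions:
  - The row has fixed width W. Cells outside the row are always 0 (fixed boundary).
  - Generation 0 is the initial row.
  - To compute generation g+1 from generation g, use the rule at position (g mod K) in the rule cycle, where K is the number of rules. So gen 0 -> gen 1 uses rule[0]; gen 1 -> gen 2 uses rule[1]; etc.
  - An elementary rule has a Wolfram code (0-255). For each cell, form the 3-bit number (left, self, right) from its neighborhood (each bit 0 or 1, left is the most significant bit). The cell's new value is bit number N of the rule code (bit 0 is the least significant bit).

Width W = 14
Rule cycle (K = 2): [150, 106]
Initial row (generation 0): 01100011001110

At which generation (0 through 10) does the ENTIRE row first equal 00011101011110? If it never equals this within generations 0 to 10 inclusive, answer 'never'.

Answer: 7

Derivation:
Gen 0: 01100011001110
Gen 1 (rule 150): 10010100110101
Gen 2 (rule 106): 00101001111010
Gen 3 (rule 150): 01101110110011
Gen 4 (rule 106): 11111011110111
Gen 5 (rule 150): 01110001100010
Gen 6 (rule 106): 11010011100100
Gen 7 (rule 150): 00011101011110
Gen 8 (rule 106): 00110110110010
Gen 9 (rule 150): 01000000001111
Gen 10 (rule 106): 10000000011001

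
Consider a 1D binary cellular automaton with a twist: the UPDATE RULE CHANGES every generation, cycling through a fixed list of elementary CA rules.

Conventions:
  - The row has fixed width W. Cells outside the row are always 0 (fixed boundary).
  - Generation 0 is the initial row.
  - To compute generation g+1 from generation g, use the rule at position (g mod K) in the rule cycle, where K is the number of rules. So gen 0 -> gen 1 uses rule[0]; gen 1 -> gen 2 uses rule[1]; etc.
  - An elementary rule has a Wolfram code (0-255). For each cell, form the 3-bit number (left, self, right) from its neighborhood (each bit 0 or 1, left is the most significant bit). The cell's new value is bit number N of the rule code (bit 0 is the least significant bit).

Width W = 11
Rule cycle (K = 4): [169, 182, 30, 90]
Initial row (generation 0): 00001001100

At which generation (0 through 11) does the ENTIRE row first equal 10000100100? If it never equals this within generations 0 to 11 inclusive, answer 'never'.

Answer: never

Derivation:
Gen 0: 00001001100
Gen 1 (rule 169): 11100001001
Gen 2 (rule 182): 01010011111
Gen 3 (rule 30): 11011110000
Gen 4 (rule 90): 11010011000
Gen 5 (rule 169): 10100010011
Gen 6 (rule 182): 11110111100
Gen 7 (rule 30): 10000100010
Gen 8 (rule 90): 01001010101
Gen 9 (rule 169): 00000101010
Gen 10 (rule 182): 00001111111
Gen 11 (rule 30): 00011000000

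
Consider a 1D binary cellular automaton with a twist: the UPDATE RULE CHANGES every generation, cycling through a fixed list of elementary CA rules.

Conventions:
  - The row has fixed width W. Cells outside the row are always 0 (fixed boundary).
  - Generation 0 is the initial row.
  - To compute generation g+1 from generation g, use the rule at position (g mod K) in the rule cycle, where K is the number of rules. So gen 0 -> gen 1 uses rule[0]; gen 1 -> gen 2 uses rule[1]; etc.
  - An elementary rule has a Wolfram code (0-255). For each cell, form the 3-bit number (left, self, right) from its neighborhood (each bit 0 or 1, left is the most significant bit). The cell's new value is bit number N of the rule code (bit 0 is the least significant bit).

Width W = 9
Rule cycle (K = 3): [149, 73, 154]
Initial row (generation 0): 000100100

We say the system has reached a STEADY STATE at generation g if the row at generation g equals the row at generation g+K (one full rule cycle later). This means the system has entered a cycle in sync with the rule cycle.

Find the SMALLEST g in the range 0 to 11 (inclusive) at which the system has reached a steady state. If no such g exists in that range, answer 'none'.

Answer: 7

Derivation:
Gen 0: 000100100
Gen 1 (rule 149): 110110111
Gen 2 (rule 73): 110110101
Gen 3 (rule 154): 100100000
Gen 4 (rule 149): 110111111
Gen 5 (rule 73): 110100001
Gen 6 (rule 154): 100010010
Gen 7 (rule 149): 111011011
Gen 8 (rule 73): 101011011
Gen 9 (rule 154): 000010010
Gen 10 (rule 149): 111011011
Gen 11 (rule 73): 101011011
Gen 12 (rule 154): 000010010
Gen 13 (rule 149): 111011011
Gen 14 (rule 73): 101011011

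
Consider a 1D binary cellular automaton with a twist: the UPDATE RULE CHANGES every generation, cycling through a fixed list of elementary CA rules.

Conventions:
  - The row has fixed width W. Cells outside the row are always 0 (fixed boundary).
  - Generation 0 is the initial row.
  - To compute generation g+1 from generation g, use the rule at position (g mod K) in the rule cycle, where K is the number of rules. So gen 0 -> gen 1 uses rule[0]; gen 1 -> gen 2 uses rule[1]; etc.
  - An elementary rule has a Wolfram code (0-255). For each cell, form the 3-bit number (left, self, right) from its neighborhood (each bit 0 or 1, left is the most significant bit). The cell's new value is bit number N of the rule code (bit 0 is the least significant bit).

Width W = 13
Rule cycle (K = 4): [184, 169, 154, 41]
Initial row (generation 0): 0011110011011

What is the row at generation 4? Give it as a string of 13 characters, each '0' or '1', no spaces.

Gen 0: 0011110011011
Gen 1 (rule 184): 0011101010110
Gen 2 (rule 169): 1011010101100
Gen 3 (rule 154): 0010000001010
Gen 4 (rule 41): 1000111100100

Answer: 1000111100100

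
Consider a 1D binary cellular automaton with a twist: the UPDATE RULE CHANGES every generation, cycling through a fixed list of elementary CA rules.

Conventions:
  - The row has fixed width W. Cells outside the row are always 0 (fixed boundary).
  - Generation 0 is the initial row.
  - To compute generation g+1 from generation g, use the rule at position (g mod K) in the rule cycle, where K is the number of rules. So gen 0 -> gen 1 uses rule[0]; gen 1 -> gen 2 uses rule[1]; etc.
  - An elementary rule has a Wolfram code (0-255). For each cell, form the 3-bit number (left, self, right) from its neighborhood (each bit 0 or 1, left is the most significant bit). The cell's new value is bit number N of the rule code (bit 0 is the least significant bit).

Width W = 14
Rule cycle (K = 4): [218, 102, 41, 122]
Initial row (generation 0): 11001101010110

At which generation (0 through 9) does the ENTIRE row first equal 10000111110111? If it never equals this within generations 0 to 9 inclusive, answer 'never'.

Gen 0: 11001101010110
Gen 1 (rule 218): 11111100000111
Gen 2 (rule 102): 00000100001001
Gen 3 (rule 41): 11110001100000
Gen 4 (rule 122): 10011011110000
Gen 5 (rule 218): 01111011111000
Gen 6 (rule 102): 10001100001000
Gen 7 (rule 41): 00101001100011
Gen 8 (rule 122): 01010111110111
Gen 9 (rule 218): 10000111110111

Answer: 9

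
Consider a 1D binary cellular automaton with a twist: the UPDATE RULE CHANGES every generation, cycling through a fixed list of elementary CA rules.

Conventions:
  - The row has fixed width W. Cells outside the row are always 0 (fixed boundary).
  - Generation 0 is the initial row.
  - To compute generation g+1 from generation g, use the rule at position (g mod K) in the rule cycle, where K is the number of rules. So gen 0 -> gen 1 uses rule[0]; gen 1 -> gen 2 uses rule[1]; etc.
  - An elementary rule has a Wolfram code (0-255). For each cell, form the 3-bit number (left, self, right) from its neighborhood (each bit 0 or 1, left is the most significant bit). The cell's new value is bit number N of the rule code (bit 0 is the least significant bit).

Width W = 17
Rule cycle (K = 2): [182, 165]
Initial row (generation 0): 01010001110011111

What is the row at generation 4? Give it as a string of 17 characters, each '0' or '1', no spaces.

Answer: 11111101010111100

Derivation:
Gen 0: 01010001110011111
Gen 1 (rule 182): 11111010101101110
Gen 2 (rule 165): 01110111110010100
Gen 3 (rule 182): 10101011101111110
Gen 4 (rule 165): 11111101010111100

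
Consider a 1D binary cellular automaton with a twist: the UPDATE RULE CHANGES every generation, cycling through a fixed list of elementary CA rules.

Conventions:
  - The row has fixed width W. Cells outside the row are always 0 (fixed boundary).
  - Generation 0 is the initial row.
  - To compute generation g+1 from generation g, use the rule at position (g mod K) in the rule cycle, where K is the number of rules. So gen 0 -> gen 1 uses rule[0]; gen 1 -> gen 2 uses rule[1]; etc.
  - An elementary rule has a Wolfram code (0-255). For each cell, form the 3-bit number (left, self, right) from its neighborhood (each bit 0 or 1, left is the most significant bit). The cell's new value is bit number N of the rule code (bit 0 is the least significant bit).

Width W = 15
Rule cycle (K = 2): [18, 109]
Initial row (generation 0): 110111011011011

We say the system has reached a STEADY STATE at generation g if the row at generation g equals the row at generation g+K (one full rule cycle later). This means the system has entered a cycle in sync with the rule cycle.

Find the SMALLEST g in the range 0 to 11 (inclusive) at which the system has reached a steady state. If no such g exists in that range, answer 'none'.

Gen 0: 110111011011011
Gen 1 (rule 18): 000000000000000
Gen 2 (rule 109): 111111111111111
Gen 3 (rule 18): 000000000000000
Gen 4 (rule 109): 111111111111111
Gen 5 (rule 18): 000000000000000
Gen 6 (rule 109): 111111111111111
Gen 7 (rule 18): 000000000000000
Gen 8 (rule 109): 111111111111111
Gen 9 (rule 18): 000000000000000
Gen 10 (rule 109): 111111111111111
Gen 11 (rule 18): 000000000000000
Gen 12 (rule 109): 111111111111111
Gen 13 (rule 18): 000000000000000

Answer: 1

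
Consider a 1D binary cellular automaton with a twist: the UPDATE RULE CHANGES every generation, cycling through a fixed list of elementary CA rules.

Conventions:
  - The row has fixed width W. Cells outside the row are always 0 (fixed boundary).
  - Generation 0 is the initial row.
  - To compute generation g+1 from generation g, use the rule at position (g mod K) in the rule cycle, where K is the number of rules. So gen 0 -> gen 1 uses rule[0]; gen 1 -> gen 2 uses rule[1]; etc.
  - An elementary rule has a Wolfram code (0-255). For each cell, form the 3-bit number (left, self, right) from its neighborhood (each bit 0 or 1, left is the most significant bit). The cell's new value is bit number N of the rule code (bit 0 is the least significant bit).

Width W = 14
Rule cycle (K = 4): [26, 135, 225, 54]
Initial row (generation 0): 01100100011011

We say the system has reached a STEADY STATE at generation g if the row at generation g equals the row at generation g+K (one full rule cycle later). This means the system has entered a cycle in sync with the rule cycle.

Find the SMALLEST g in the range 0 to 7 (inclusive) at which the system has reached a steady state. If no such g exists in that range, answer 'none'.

Gen 0: 01100100011011
Gen 1 (rule 26): 11011010110010
Gen 2 (rule 135): 00000010000110
Gen 3 (rule 225): 11111000110010
Gen 4 (rule 54): 00000101001111
Gen 5 (rule 26): 00001000111000
Gen 6 (rule 135): 11111011010011
Gen 7 (rule 225): 01111101100001
Gen 8 (rule 54): 10000010010011
Gen 9 (rule 26): 01000101101110
Gen 10 (rule 135): 11011100000100
Gen 11 (rule 225): 01101101110001

Answer: none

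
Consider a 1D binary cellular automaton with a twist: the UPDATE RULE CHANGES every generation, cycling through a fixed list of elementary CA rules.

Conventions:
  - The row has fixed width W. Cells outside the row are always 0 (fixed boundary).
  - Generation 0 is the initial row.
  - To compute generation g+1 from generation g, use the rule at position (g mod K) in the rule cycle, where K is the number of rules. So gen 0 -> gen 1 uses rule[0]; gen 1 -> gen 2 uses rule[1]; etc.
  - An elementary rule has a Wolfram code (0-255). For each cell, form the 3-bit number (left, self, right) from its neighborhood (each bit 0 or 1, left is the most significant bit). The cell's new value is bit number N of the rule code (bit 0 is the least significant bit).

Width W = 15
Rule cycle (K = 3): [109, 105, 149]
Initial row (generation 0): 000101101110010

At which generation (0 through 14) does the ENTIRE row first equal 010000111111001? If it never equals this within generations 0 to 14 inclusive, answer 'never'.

Gen 0: 000101101110010
Gen 1 (rule 109): 110111111010010
Gen 2 (rule 105): 111100001100000
Gen 3 (rule 149): 011011100011111
Gen 4 (rule 109): 011110101010001
Gen 5 (rule 105): 010011010100100
Gen 6 (rule 149): 011000010110111
Gen 7 (rule 109): 011011011111101
Gen 8 (rule 105): 011111110000110
Gen 9 (rule 149): 001111101110001
Gen 10 (rule 109): 101000111010101
Gen 11 (rule 105): 010010101101010
Gen 12 (rule 149): 011010100001011
Gen 13 (rule 109): 011111101101111
Gen 14 (rule 105): 010000111111001

Answer: 14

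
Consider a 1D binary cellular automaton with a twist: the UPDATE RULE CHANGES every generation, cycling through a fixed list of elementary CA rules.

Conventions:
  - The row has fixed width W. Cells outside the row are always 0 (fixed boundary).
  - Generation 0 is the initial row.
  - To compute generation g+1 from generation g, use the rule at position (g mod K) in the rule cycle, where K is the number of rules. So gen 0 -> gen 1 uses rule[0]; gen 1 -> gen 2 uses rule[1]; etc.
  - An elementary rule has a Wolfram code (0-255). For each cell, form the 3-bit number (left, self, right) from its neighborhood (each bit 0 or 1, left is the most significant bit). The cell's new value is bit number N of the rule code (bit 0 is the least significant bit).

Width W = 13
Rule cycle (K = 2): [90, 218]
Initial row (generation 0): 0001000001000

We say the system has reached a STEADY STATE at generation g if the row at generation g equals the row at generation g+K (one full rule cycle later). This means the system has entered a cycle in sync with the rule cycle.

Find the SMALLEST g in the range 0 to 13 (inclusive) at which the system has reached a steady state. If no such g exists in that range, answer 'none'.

Answer: none

Derivation:
Gen 0: 0001000001000
Gen 1 (rule 90): 0010100010100
Gen 2 (rule 218): 0100010100010
Gen 3 (rule 90): 1010100010101
Gen 4 (rule 218): 0000010100000
Gen 5 (rule 90): 0000100010000
Gen 6 (rule 218): 0001010101000
Gen 7 (rule 90): 0010000000100
Gen 8 (rule 218): 0101000001010
Gen 9 (rule 90): 1000100010001
Gen 10 (rule 218): 0101010101010
Gen 11 (rule 90): 1000000000001
Gen 12 (rule 218): 0100000000010
Gen 13 (rule 90): 1010000000101
Gen 14 (rule 218): 0001000001000
Gen 15 (rule 90): 0010100010100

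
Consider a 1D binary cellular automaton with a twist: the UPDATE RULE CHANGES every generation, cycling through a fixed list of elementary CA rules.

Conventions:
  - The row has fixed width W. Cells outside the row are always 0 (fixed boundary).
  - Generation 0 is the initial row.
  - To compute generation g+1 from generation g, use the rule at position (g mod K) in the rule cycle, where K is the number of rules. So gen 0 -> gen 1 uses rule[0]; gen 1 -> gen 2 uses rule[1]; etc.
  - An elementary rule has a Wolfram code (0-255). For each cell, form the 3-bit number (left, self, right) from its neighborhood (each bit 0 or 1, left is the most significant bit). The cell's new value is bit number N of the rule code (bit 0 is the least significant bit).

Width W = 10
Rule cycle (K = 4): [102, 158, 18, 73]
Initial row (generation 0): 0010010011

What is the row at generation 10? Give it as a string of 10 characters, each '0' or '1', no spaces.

Gen 0: 0010010011
Gen 1 (rule 102): 0110110101
Gen 2 (rule 158): 1100100101
Gen 3 (rule 18): 0011011000
Gen 4 (rule 73): 1011011011
Gen 5 (rule 102): 1101101101
Gen 6 (rule 158): 1001001001
Gen 7 (rule 18): 0110110110
Gen 8 (rule 73): 0110110110
Gen 9 (rule 102): 1011011010
Gen 10 (rule 158): 1010010011

Answer: 1010010011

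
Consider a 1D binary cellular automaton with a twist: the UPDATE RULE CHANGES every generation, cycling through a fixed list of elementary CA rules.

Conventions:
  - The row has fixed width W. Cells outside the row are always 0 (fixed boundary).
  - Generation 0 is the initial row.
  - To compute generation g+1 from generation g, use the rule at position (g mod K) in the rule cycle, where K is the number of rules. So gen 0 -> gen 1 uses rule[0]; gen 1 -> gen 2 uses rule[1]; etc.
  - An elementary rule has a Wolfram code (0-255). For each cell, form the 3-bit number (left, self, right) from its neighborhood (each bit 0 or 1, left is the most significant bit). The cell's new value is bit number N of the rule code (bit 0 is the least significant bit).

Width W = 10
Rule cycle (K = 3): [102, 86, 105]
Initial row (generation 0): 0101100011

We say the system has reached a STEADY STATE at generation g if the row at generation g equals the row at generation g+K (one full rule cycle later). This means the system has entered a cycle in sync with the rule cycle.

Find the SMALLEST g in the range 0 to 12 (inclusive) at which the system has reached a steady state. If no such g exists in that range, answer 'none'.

Gen 0: 0101100011
Gen 1 (rule 102): 1110100101
Gen 2 (rule 86): 0010111101
Gen 3 (rule 105): 1001100110
Gen 4 (rule 102): 1010101010
Gen 5 (rule 86): 1010101011
Gen 6 (rule 105): 0101010111
Gen 7 (rule 102): 1111111001
Gen 8 (rule 86): 0000001111
Gen 9 (rule 105): 1111101001
Gen 10 (rule 102): 0000111011
Gen 11 (rule 86): 0001001001
Gen 12 (rule 105): 1100000000
Gen 13 (rule 102): 0100000000
Gen 14 (rule 86): 1110000000
Gen 15 (rule 105): 1010111111

Answer: none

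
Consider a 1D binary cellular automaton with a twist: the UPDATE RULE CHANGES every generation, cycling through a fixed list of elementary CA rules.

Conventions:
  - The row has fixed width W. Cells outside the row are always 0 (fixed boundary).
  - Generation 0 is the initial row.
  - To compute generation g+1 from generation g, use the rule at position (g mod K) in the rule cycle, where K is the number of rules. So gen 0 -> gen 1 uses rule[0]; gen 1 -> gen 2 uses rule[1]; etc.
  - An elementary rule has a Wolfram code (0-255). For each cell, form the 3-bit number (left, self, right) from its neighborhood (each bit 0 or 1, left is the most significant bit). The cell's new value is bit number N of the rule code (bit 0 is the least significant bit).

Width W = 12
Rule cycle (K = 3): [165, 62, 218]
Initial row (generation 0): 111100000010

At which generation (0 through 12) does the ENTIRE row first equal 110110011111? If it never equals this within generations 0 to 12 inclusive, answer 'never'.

Answer: never

Derivation:
Gen 0: 111100000010
Gen 1 (rule 165): 011001111010
Gen 2 (rule 62): 110111000111
Gen 3 (rule 218): 110111101111
Gen 4 (rule 165): 001011010110
Gen 5 (rule 62): 011110111101
Gen 6 (rule 218): 111110111100
Gen 7 (rule 165): 011101011001
Gen 8 (rule 62): 110011110111
Gen 9 (rule 218): 111111110111
Gen 10 (rule 165): 011111101010
Gen 11 (rule 62): 110000011111
Gen 12 (rule 218): 111000111111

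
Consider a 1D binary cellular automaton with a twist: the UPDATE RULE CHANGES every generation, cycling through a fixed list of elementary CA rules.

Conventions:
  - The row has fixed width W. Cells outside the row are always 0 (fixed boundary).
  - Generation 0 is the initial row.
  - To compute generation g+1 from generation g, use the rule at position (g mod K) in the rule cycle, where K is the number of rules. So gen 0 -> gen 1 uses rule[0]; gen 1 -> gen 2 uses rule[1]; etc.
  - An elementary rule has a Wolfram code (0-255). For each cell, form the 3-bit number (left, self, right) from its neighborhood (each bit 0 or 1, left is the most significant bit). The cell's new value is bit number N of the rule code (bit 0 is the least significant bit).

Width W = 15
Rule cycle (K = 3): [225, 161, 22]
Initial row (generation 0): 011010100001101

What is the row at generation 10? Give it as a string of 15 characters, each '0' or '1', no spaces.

Gen 0: 011010100001101
Gen 1 (rule 225): 001101001100110
Gen 2 (rule 161): 100010000000000
Gen 3 (rule 22): 110111000000000
Gen 4 (rule 225): 011011011111111
Gen 5 (rule 161): 000100101111110
Gen 6 (rule 22): 001111100000001
Gen 7 (rule 225): 100111101111100
Gen 8 (rule 161): 000011010111001
Gen 9 (rule 22): 000100010000111
Gen 10 (rule 225): 110001000110011

Answer: 110001000110011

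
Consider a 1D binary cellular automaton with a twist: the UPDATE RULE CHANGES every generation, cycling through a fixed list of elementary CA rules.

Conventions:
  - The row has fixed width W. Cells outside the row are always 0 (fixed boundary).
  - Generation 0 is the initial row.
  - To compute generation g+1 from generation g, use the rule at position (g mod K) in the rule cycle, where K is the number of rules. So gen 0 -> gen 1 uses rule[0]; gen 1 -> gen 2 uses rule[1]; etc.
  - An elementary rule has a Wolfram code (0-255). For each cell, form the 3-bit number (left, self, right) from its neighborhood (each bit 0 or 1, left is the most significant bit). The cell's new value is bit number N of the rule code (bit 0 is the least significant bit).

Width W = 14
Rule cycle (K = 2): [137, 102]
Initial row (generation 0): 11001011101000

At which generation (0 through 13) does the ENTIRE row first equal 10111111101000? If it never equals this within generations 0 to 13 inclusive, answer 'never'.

Gen 0: 11001011101000
Gen 1 (rule 137): 10000011000011
Gen 2 (rule 102): 10000101000101
Gen 3 (rule 137): 00110000010000
Gen 4 (rule 102): 01010000110000
Gen 5 (rule 137): 00000110100111
Gen 6 (rule 102): 00001011101001
Gen 7 (rule 137): 11100011000000
Gen 8 (rule 102): 00100101000000
Gen 9 (rule 137): 10000000011111
Gen 10 (rule 102): 10000000100001
Gen 11 (rule 137): 00111110001100
Gen 12 (rule 102): 01000010010100
Gen 13 (rule 137): 00011000000001

Answer: never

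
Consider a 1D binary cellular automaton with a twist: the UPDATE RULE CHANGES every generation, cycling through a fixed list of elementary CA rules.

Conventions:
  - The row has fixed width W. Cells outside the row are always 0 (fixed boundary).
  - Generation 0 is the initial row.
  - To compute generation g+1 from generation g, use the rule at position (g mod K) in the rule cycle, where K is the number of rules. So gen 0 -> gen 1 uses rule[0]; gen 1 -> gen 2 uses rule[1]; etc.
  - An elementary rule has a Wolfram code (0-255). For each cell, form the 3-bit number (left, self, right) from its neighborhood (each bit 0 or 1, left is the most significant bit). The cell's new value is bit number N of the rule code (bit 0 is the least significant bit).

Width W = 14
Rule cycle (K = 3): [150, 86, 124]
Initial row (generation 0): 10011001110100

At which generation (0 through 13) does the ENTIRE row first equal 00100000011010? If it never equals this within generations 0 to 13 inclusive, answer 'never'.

Gen 0: 10011001110100
Gen 1 (rule 150): 11100110100110
Gen 2 (rule 86): 00111010111011
Gen 3 (rule 124): 00101111101111
Gen 4 (rule 150): 01100111000110
Gen 5 (rule 86): 10111001101011
Gen 6 (rule 124): 11101101111111
Gen 7 (rule 150): 01000000111110
Gen 8 (rule 86): 11100001000011
Gen 9 (rule 124): 10110001100011
Gen 10 (rule 150): 10001010010100
Gen 11 (rule 86): 11011011110110
Gen 12 (rule 124): 11111110011111
Gen 13 (rule 150): 01111101101110

Answer: never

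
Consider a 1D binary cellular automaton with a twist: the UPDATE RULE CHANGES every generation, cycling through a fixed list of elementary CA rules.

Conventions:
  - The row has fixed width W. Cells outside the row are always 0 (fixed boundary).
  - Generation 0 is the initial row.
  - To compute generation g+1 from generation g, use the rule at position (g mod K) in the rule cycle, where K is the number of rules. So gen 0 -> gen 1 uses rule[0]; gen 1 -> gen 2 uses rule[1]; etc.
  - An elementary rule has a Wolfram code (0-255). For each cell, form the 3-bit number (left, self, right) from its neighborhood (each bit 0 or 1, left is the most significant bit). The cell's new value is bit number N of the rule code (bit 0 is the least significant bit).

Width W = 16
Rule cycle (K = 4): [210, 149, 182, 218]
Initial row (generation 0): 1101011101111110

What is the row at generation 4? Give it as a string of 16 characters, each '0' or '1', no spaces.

Gen 0: 1101011101111110
Gen 1 (rule 210): 0100001100111111
Gen 2 (rule 149): 0111100010011110
Gen 3 (rule 182): 1011010111101101
Gen 4 (rule 218): 0011000111101100

Answer: 0011000111101100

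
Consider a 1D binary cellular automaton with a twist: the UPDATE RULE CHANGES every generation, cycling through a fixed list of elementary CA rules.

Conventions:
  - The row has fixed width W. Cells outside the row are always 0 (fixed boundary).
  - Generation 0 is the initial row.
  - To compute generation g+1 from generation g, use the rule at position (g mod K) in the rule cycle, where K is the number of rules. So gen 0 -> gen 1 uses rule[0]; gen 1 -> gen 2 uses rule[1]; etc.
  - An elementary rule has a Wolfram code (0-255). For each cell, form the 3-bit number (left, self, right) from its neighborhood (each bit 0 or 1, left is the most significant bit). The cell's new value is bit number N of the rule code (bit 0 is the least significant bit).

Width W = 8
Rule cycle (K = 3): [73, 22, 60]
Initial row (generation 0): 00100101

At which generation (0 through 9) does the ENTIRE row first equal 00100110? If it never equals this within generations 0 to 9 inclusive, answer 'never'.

Gen 0: 00100101
Gen 1 (rule 73): 10000000
Gen 2 (rule 22): 11000000
Gen 3 (rule 60): 10100000
Gen 4 (rule 73): 00001111
Gen 5 (rule 22): 00010000
Gen 6 (rule 60): 00011000
Gen 7 (rule 73): 11011011
Gen 8 (rule 22): 00000000
Gen 9 (rule 60): 00000000

Answer: never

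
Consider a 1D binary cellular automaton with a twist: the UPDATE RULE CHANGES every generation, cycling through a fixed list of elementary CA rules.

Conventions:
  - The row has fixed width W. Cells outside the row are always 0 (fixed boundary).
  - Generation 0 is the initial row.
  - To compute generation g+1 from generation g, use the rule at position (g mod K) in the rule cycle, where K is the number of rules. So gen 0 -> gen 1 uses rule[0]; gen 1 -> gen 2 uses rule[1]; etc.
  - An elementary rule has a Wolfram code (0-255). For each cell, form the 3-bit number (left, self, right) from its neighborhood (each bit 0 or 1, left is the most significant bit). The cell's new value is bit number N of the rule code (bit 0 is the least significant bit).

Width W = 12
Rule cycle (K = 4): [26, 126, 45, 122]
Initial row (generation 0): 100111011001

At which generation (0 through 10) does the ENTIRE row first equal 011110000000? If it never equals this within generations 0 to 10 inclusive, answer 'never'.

Gen 0: 100111011001
Gen 1 (rule 26): 011100010110
Gen 2 (rule 126): 110110111111
Gen 3 (rule 45): 101101100000
Gen 4 (rule 122): 011111110000
Gen 5 (rule 26): 110000001000
Gen 6 (rule 126): 111000011100
Gen 7 (rule 45): 100011010001
Gen 8 (rule 122): 010111101010
Gen 9 (rule 26): 100100000001
Gen 10 (rule 126): 111110000011

Answer: never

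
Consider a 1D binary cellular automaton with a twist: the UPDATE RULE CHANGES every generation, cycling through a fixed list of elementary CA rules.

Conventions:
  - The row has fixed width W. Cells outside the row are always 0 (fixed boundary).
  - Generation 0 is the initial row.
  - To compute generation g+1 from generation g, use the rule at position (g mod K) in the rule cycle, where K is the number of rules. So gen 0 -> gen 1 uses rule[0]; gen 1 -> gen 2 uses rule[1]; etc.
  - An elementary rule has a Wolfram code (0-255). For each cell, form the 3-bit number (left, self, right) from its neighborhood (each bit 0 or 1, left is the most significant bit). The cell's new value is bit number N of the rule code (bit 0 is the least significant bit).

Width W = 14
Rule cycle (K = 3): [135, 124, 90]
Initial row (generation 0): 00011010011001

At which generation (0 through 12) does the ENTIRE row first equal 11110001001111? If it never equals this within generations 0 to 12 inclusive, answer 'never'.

Gen 0: 00011010011001
Gen 1 (rule 135): 11100010100011
Gen 2 (rule 124): 10110011110011
Gen 3 (rule 90): 00111110011111
Gen 4 (rule 135): 11011100101110
Gen 5 (rule 124): 11110110111011
Gen 6 (rule 90): 10010110101011
Gen 7 (rule 135): 10110000101000
Gen 8 (rule 124): 11111000111100
Gen 9 (rule 90): 10001101100110
Gen 10 (rule 135): 10110000001000
Gen 11 (rule 124): 11111000001100
Gen 12 (rule 90): 10001100011110

Answer: never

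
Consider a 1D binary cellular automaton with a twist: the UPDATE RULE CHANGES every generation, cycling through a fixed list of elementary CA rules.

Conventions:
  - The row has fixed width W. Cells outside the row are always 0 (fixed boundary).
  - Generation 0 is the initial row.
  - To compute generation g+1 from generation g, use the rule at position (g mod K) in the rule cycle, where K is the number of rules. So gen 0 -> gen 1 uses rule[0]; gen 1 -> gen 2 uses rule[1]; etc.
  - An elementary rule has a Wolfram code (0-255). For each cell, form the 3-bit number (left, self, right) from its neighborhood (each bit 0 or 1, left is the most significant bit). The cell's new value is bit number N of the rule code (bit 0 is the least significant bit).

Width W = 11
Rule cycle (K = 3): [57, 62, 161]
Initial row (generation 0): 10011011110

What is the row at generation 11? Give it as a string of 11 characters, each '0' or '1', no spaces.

Gen 0: 10011011110
Gen 1 (rule 57): 01010110001
Gen 2 (rule 62): 11111101011
Gen 3 (rule 161): 01111010100
Gen 4 (rule 57): 01000101011
Gen 5 (rule 62): 11101111110
Gen 6 (rule 161): 01010111100
Gen 7 (rule 57): 00101100011
Gen 8 (rule 62): 01111010110
Gen 9 (rule 161): 00110101000
Gen 10 (rule 57): 10101010111
Gen 11 (rule 62): 11111111100

Answer: 11111111100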